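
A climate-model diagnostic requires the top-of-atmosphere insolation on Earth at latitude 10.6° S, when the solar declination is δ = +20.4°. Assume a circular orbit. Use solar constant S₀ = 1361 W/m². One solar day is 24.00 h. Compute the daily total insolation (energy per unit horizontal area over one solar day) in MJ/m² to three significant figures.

30.8 MJ/m²

cos H₀ = −tan(-10.6°) tan(+20.400°) = 0.0696, H₀ = 1.5011 rad.
Bracket: H₀ sin φ sin δ + cos φ cos δ sin H₀ = 1.5011×-0.18395×0.34857 + 0.98294×0.93728×0.99758 = -0.096250 + 0.919060 = 0.822810.
Q̄ = (S₀/π) × [bracket] = (1361/π) × 0.822810 = 356.46 W/m².
Daily total = Q̄ × 24.00 h × 3600 s/h = 356.46 × 24.00 × 3600 / 10⁶ = 30.80 MJ/m².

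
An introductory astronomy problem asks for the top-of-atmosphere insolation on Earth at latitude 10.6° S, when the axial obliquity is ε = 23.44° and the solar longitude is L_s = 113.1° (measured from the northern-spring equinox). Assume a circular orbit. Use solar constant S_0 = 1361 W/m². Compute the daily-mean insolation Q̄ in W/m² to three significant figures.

Solar declination: sin δ = sin ε · sin L_s = sin 23.44° × sin 113.1° = 0.36589, so δ = +21.463°.
cos h₀ = −tan(-10.6°) tan(+21.463°) = 0.0736, h₀ = 1.4972 rad.
Bracket: h₀ sin ϕ sin δ + cos ϕ cos δ sin h₀ = 1.4972×-0.18395×0.36589 + 0.98294×0.93066×0.99729 = -0.100770 + 0.912304 = 0.811534.
Q̄ = (S_0/π) × [bracket] = (1361/π) × 0.811534 = 351.6 W/m².

Q̄ ≈ 352 W/m²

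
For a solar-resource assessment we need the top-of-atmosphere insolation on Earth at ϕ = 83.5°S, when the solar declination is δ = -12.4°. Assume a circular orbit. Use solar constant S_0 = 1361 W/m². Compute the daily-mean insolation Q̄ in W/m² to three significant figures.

cos h₀ = −tan(-83.5°) tan(-12.400°) = -1.9297 ≤ −1 ⇒ polar day, h₀ = π.
Bracket: h₀ sin ϕ sin δ + cos ϕ cos δ sin h₀ = 3.1416×-0.99357×-0.21474 + 0.11320×0.97667×0.00000 = 0.670289 + 0.000000 = 0.670289.
Q̄ = (S_0/π) × [bracket] = (1361/π) × 0.670289 = 290.4 W/m².

Q̄ ≈ 290 W/m²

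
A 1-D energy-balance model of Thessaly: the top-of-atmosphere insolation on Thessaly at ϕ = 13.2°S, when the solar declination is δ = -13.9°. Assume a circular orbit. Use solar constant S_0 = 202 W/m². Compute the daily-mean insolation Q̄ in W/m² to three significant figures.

cos h₀ = −tan(-13.2°) tan(-13.900°) = -0.0580, h₀ = 1.6289 rad.
Bracket: h₀ sin ϕ sin δ + cos ϕ cos δ sin h₀ = 1.6289×-0.22835×-0.24023 + 0.97358×0.97072×0.99831 = 0.089356 + 0.943476 = 1.032832.
Q̄ = (S_0/π) × [bracket] = (202/π) × 1.032832 = 66.41 W/m².

Q̄ ≈ 66.4 W/m²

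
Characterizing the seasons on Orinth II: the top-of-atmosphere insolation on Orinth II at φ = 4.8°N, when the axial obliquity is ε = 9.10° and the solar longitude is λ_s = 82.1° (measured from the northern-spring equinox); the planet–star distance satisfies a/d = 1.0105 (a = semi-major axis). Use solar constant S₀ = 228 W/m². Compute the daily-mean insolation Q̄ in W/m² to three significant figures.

Solar declination: sin δ = sin ε · sin λ_s = sin 9.10° × sin 82.1° = 0.15666, so δ = +9.013°.
cos H₀ = −tan(+4.8°) tan(+9.013°) = -0.0133, H₀ = 1.5841 rad.
Bracket: H₀ sin φ sin δ + cos φ cos δ sin H₀ = 1.5841×0.08368×0.15666 + 0.99649×0.98765×0.99991 = 0.020766 + 0.984095 = 1.004861.
Inverse-square distance factor (a/d)² = 1.0105² = 1.021110.
Q̄ = (S₀/π) × 1.021110 × [bracket] = (228/π) × 1.021110 × 1.004861 = 74.47 W/m².

Q̄ ≈ 74.5 W/m²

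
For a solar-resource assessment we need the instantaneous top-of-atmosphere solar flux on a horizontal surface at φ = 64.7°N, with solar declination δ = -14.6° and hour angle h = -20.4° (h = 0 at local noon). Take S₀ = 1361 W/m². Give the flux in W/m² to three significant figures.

cos θ_z = sin φ sin δ + cos φ cos δ cos h = -0.227892 + 0.387621 = 0.159729.
Flux = S₀ · cos θ_z = 1361 × 0.159729 = 217.4 W/m².

217 W/m²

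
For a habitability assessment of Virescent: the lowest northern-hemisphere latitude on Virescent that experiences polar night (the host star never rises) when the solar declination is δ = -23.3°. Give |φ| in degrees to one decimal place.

|φ| = 66.7°

Polar night requires cos H₀ = −tan φ tan δ ≥ 1, i.e. tan φ tan δ ≤ −1.
The boundary is |tan φ| · |tan δ| = 1, so |φ| = 90° − |δ| = 90° − 23.3° = 66.7° in the northern hemisphere.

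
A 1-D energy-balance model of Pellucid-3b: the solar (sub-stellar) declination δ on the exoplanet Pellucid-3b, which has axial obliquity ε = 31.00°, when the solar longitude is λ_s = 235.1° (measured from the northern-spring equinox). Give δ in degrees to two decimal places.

δ = -24.99°

sin δ = sin ε · sin λ_s = sin 31.00° × sin 235.1° = -0.422409.
δ = arcsin(-0.422409) = -24.99°.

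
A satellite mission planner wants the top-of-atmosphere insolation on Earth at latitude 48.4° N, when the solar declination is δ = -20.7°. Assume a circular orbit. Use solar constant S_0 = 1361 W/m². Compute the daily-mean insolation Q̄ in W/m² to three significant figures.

Q̄ ≈ 114 W/m²

cos h₀ = −tan(+48.4°) tan(-20.700°) = 0.4256, h₀ = 1.1312 rad.
Bracket: h₀ sin ϕ sin δ + cos ϕ cos δ sin h₀ = 1.1312×0.74780×-0.35347 + 0.66393×0.93544×0.90491 = -0.299004 + 0.562009 = 0.263005.
Q̄ = (S_0/π) × [bracket] = (1361/π) × 0.263005 = 113.9 W/m².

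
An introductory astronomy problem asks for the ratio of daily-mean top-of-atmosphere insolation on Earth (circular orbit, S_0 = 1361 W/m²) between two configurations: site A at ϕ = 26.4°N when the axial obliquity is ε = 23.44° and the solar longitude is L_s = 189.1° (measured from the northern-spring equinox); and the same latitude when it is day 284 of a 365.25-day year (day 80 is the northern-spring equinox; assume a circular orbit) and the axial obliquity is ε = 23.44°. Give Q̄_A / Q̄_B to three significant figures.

Q̄_A / Q̄_B ≈ 1.08

— Configuration A (ϕ=+26.4°):
Solar declination: sin δ = sin ε · sin L_s = sin 23.44° × sin 189.1° = -0.06291, so δ = -3.607°.
cos h₀ = −tan(+26.4°) tan(-3.607°) = 0.0313, h₀ = 1.5395 rad.
Bracket: h₀ sin ϕ sin δ + cos ϕ cos δ sin h₀ = 1.5395×0.44464×-0.06291 + 0.89571×0.99802×0.99951 = -0.043063 + 0.893498 = 0.850435.
Q̄ = (S_0/π) × [bracket] = (1361/π) × 0.850435 = 368.43 W/m².
— Configuration B (ϕ=+26.4°):
Solar longitude: L_s = 360° × (284 − 80)/365.25 = 201.068°.
sin δ = sin 23.44° × sin 201.068° = -0.14299, so δ = -8.221°.
cos h₀ = −tan(+26.4°) tan(-8.221°) = 0.0717, h₀ = 1.4990 rad.
Bracket: h₀ sin ϕ sin δ + cos ϕ cos δ sin h₀ = 1.4990×0.44464×-0.14299 + 0.89571×0.98972×0.99742 = -0.095305 + 0.884215 = 0.788910.
Q̄ = (S_0/π) × [bracket] = (1361/π) × 0.788910 = 341.77 W/m².
Ratio Q̄_A / Q̄_B = 368.43 / 341.77 = 1.078.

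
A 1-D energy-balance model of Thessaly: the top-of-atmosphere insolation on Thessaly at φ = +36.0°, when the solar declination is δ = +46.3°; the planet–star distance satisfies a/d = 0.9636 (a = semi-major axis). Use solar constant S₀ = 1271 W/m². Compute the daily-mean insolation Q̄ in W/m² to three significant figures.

cos H₀ = −tan(+36.0°) tan(+46.300°) = -0.7603, H₀ = 2.4345 rad.
Bracket: H₀ sin φ sin δ + cos φ cos δ sin H₀ = 2.4345×0.58779×0.72297 + 0.80902×0.69088×0.64959 = 1.034552 + 0.363079 = 1.397631.
Inverse-square distance factor (a/d)² = 0.9636² = 0.928525.
Q̄ = (S₀/π) × 0.928525 × [bracket] = (1271/π) × 0.928525 × 1.397631 = 525.0 W/m².

Q̄ ≈ 525 W/m²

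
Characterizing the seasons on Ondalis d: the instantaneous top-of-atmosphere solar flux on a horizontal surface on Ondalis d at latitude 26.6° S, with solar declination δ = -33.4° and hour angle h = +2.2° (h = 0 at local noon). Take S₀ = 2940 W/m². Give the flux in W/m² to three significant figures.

2.92e+03 W/m²

cos θ_z = sin φ sin δ + cos φ cos δ cos h = 0.246483 + 0.745933 = 0.992416.
Flux = S₀ · cos θ_z = 2940 × 0.992416 = 2918 W/m².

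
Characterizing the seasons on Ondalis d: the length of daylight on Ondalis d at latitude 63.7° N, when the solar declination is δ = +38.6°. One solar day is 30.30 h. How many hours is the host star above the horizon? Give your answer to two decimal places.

30.30 h

Sunrise equation: cos h₀ = −tan ϕ · tan δ = -1.6152 ≤ −1, so the host star never sets (polar day) and h₀ = π.
Daylight = 2h₀/(2π) × 30.30 h = (3.1416/π) × 30.30 = 30.30 h.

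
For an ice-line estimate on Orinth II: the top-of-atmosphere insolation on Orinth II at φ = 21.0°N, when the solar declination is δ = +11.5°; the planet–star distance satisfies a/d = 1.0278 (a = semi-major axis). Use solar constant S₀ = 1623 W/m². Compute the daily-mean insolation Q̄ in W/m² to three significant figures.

cos H₀ = −tan(+21.0°) tan(+11.500°) = -0.0781, H₀ = 1.6490 rad.
Bracket: H₀ sin φ sin δ + cos φ cos δ sin H₀ = 1.6490×0.35837×0.19937 + 0.93358×0.97992×0.99695 = 0.117818 + 0.912043 = 1.029861.
Inverse-square distance factor (a/d)² = 1.0278² = 1.056373.
Q̄ = (S₀/π) × 1.056373 × [bracket] = (1623/π) × 1.056373 × 1.029861 = 562.0 W/m².

Q̄ ≈ 562 W/m²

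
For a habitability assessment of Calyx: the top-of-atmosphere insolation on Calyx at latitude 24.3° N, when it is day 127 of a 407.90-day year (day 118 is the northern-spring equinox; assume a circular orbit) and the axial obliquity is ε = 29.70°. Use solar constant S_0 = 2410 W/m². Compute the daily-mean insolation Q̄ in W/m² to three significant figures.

Q̄ ≈ 732 W/m²

Solar longitude: L_s = 360° × (127 − 118)/407.90 = 7.943°.
sin δ = sin 29.70° × sin 7.943° = 0.06847, so δ = +3.926°.
cos h₀ = −tan(+24.3°) tan(+3.926°) = -0.0310, h₀ = 1.6018 rad.
Bracket: h₀ sin ϕ sin δ + cos ϕ cos δ sin h₀ = 1.6018×0.41151×0.06847 + 0.91140×0.99765×0.99952 = 0.045132 + 0.908822 = 0.953954.
Q̄ = (S_0/π) × [bracket] = (2410/π) × 0.953954 = 731.8 W/m².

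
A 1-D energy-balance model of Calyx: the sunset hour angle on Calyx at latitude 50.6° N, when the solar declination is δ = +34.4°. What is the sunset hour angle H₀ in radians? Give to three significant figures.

cos H₀ = −tan φ · tan δ = −tan(+50.6°) × tan(+34.400°) = -0.8336, so H₀ = 2.5564 rad = 146.47°.

H₀ = 2.56 rad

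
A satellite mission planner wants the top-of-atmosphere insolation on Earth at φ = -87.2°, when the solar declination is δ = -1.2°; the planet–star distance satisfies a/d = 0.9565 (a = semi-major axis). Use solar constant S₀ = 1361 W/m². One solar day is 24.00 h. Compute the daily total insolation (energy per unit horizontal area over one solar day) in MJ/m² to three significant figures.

cos H₀ = −tan(-87.2°) tan(-1.200°) = -0.4283, H₀ = 2.0134 rad.
Bracket: H₀ sin φ sin δ + cos φ cos δ sin H₀ = 2.0134×-0.99881×-0.02094 + 0.04885×0.99978×0.90364 = 0.042110 + 0.044133 = 0.086243.
Inverse-square distance factor (a/d)² = 0.9565² = 0.914892.
Q̄ = (S₀/π) × 0.914892 × [bracket] = (1361/π) × 0.914892 × 0.086243 = 34.182 W/m².
Daily total = Q̄ × 24.00 h × 3600 s/h = 34.182 × 24.00 × 3600 / 10⁶ = 2.953 MJ/m².

2.95 MJ/m²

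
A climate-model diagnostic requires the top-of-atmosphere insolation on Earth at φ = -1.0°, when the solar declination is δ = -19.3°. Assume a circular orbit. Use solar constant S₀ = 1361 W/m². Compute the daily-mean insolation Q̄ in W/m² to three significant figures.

Q̄ ≈ 413 W/m²

cos H₀ = −tan(-1.0°) tan(-19.300°) = -0.0061, H₀ = 1.5769 rad.
Bracket: H₀ sin φ sin δ + cos φ cos δ sin H₀ = 1.5769×-0.01745×-0.33051 + 0.99985×0.94380×0.99998 = 0.009095 + 0.943640 = 0.952735.
Q̄ = (S₀/π) × [bracket] = (1361/π) × 0.952735 = 412.7 W/m².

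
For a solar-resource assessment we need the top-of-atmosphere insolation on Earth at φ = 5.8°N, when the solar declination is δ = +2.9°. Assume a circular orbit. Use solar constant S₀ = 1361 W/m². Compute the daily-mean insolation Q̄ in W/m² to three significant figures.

cos H₀ = −tan(+5.8°) tan(+2.900°) = -0.0051, H₀ = 1.5759 rad.
Bracket: H₀ sin φ sin δ + cos φ cos δ sin H₀ = 1.5759×0.10106×0.05059 + 0.99488×0.99872×0.99999 = 0.008057 + 0.993597 = 1.001654.
Q̄ = (S₀/π) × [bracket] = (1361/π) × 1.001654 = 433.9 W/m².

Q̄ ≈ 434 W/m²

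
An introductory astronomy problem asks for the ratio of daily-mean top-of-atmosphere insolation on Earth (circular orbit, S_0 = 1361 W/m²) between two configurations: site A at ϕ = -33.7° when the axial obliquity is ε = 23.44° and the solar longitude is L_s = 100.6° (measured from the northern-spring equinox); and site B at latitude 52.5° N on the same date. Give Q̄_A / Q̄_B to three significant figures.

— Configuration A (ϕ=-33.7°):
Solar declination: sin δ = sin ε · sin L_s = sin 23.44° × sin 100.6° = 0.39100, so δ = +23.017°.
cos h₀ = −tan(-33.7°) tan(+23.017°) = 0.2833, h₀ = 1.2835 rad.
Bracket: h₀ sin ϕ sin δ + cos ϕ cos δ sin h₀ = 1.2835×-0.55484×0.39100 + 0.83195×0.92039×0.95903 = -0.278446 + 0.734347 = 0.455901.
Q̄ = (S_0/π) × [bracket] = (1361/π) × 0.455901 = 197.51 W/m².
— Configuration B (ϕ=+52.5°):
cos h₀ = −tan(+52.5°) tan(+23.017°) = -0.5536, h₀ = 2.1575 rad.
Bracket: h₀ sin ϕ sin δ + cos ϕ cos δ sin h₀ = 2.1575×0.79335×0.39100 + 0.60876×0.92039×0.83276 = 0.669256 + 0.466593 = 1.135849.
Q̄ = (S_0/π) × [bracket] = (1361/π) × 1.135849 = 492.07 W/m².
Ratio Q̄_A / Q̄_B = 197.51 / 492.07 = 0.4014.

Q̄_A / Q̄_B ≈ 0.401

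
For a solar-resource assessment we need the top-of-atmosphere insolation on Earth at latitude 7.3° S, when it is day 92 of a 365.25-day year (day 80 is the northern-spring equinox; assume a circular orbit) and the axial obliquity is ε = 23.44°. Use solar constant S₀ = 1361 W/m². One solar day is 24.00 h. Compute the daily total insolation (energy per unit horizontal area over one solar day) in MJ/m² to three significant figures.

Solar longitude: λ_s = 360° × (92 − 80)/365.25 = 11.828°.
sin δ = sin 23.44° × sin 11.828° = 0.08153, so δ = +4.677°.
cos H₀ = −tan(-7.3°) tan(+4.677°) = 0.0105, H₀ = 1.5603 rad.
Bracket: H₀ sin φ sin δ + cos φ cos δ sin H₀ = 1.5603×-0.12706×0.08153 + 0.99189×0.99667×0.99995 = -0.016163 + 0.988538 = 0.972375.
Q̄ = (S₀/π) × [bracket] = (1361/π) × 0.972375 = 421.25 W/m².
Daily total = Q̄ × 24.00 h × 3600 s/h = 421.25 × 24.00 × 3600 / 10⁶ = 36.40 MJ/m².

36.4 MJ/m²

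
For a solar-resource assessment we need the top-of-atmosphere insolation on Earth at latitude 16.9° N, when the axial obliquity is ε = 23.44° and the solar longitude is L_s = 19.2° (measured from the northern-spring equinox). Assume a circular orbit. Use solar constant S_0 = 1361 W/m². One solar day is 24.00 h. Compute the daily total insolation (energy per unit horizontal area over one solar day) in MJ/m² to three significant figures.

37.8 MJ/m²

Solar declination: sin δ = sin ε · sin L_s = sin 23.44° × sin 19.2° = 0.13082, so δ = +7.517°.
cos h₀ = −tan(+16.9°) tan(+7.517°) = -0.0401, h₀ = 1.6109 rad.
Bracket: h₀ sin ϕ sin δ + cos ϕ cos δ sin h₀ = 1.6109×0.29070×0.13082 + 0.95681×0.99141×0.99920 = 0.061262 + 0.947832 = 1.009094.
Q̄ = (S_0/π) × [bracket] = (1361/π) × 1.009094 = 437.16 W/m².
Daily total = Q̄ × 24.00 h × 3600 s/h = 437.16 × 24.00 × 3600 / 10⁶ = 37.77 MJ/m².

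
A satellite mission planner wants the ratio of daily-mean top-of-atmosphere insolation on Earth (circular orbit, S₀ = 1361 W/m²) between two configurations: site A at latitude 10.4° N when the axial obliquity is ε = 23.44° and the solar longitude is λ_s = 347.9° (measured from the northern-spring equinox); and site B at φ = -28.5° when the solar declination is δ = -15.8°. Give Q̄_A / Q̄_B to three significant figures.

Q̄_A / Q̄_B ≈ 0.903

— Configuration A (φ=+10.4°):
Solar declination: sin δ = sin ε · sin λ_s = sin 23.44° × sin 347.9° = -0.08338, so δ = -4.783°.
cos H₀ = −tan(+10.4°) tan(-4.783°) = 0.0154, H₀ = 1.5554 rad.
Bracket: H₀ sin φ sin δ + cos φ cos δ sin H₀ = 1.5554×0.18052×-0.08338 + 0.98357×0.99652×0.99988 = -0.023412 + 0.980030 = 0.956618.
Q̄ = (S₀/π) × [bracket] = (1361/π) × 0.956618 = 414.43 W/m².
— Configuration B (φ=-28.5°):
cos H₀ = −tan(-28.5°) tan(-15.800°) = -0.1536, H₀ = 1.7250 rad.
Bracket: H₀ sin φ sin δ + cos φ cos δ sin H₀ = 1.7250×-0.47716×-0.27228 + 0.87882×0.96222×0.98813 = 0.224114 + 0.835581 = 1.059695.
Q̄ = (S₀/π) × [bracket] = (1361/π) × 1.059695 = 459.08 W/m².
Ratio Q̄_A / Q̄_B = 414.43 / 459.08 = 0.9027.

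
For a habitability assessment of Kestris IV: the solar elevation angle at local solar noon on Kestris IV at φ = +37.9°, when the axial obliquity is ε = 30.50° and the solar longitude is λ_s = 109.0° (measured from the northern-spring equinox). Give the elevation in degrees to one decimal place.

80.8°

Solar declination: sin δ = sin ε · sin λ_s = sin 30.50° × sin 109.0° = 0.47989, so δ = +28.678°.
At local noon the hour angle is zero, so the zenith angle equals |φ − δ| = |+37.9° − (+28.678°)| = 9.222°.
Elevation = 90° − 9.222° = 80.8°.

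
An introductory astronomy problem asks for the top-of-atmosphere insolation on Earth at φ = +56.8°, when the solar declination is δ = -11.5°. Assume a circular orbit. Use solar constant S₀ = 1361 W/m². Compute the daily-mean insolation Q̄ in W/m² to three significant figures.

cos H₀ = −tan(+56.8°) tan(-11.500°) = 0.3109, H₀ = 1.2546 rad.
Bracket: H₀ sin φ sin δ + cos φ cos δ sin H₀ = 1.2546×0.83676×-0.19937 + 0.54756×0.97992×0.95044 = -0.209298 + 0.509973 = 0.300675.
Q̄ = (S₀/π) × [bracket] = (1361/π) × 0.300675 = 130.3 W/m².

Q̄ ≈ 130 W/m²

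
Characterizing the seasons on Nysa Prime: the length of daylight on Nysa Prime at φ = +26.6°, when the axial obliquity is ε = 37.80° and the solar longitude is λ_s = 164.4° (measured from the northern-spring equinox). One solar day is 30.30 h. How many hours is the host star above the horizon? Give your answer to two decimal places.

Solar declination: sin δ = sin ε · sin λ_s = sin 37.80° × sin 164.4° = 0.16482, so δ = +9.487°.
cos H₀ = −tan φ · tan δ = −tan(+26.6°) × tan(+9.487°) = -0.0837, so H₀ = 1.6546 rad = 94.80°.
Daylight = 2H₀/(2π) × 30.30 h = (1.6546/π) × 30.30 = 15.96 h.

15.96 h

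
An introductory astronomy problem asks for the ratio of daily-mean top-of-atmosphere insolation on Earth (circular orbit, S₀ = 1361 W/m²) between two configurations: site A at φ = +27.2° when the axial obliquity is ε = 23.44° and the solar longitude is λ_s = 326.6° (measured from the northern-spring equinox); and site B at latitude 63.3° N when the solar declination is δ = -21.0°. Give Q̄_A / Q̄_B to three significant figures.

— Configuration A (φ=+27.2°):
Solar declination: sin δ = sin ε · sin λ_s = sin 23.44° × sin 326.6° = -0.21897, so δ = -12.649°.
cos H₀ = −tan(+27.2°) tan(-12.649°) = 0.1153, H₀ = 1.4552 rad.
Bracket: H₀ sin φ sin δ + cos φ cos δ sin H₀ = 1.4552×0.45710×-0.21897 + 0.88942×0.97573×0.99333 = -0.145653 + 0.862045 = 0.716392.
Q̄ = (S₀/π) × [bracket] = (1361/π) × 0.716392 = 310.36 W/m².
— Configuration B (φ=+63.3°):
cos H₀ = −tan(+63.3°) tan(-21.000°) = 0.7632, H₀ = 0.7025 rad.
Bracket: H₀ sin φ sin δ + cos φ cos δ sin H₀ = 0.7025×0.89337×-0.35837 + 0.44932×0.93358×0.64613 = -0.224910 + 0.271036 = 0.046126.
Q̄ = (S₀/π) × [bracket] = (1361/π) × 0.046126 = 19.983 W/m².
Ratio Q̄_A / Q̄_B = 310.36 / 19.983 = 15.53.

Q̄_A / Q̄_B ≈ 15.5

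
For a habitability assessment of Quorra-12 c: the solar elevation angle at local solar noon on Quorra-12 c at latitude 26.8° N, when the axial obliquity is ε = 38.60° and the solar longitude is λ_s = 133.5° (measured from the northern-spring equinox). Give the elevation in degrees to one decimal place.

89.9°

Solar declination: sin δ = sin ε · sin λ_s = sin 38.60° × sin 133.5° = 0.45255, so δ = +26.907°.
At local noon the hour angle is zero, so the zenith angle equals |φ − δ| = |+26.8° − (+26.907°)| = 0.107°.
Elevation = 90° − 0.107° = 89.9°.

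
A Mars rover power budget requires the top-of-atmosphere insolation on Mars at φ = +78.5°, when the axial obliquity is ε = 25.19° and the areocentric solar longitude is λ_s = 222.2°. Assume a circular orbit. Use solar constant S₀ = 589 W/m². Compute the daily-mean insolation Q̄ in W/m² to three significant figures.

sin δ = sin 25.19° × sin 222.2° = -0.28590, so δ = -16.613°.
cos H₀ = −tan(+78.5°) tan(-16.613°) = 1.4664 ≥ 1 ⇒ polar night, H₀ = 0 and Q̄ = 0.

Q̄ ≈ 0.00 W/m²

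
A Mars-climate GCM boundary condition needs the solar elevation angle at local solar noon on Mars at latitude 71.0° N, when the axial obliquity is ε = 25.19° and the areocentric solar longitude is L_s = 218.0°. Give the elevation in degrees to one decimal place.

3.8°

sin δ = sin 25.19° × sin 218.0° = -0.26204, so δ = -15.191°.
At local noon the hour angle is zero, so the zenith angle equals |ϕ − δ| = |+71.0° − (-15.191°)| = 86.191°.
Elevation = 90° − 86.191° = 3.8°.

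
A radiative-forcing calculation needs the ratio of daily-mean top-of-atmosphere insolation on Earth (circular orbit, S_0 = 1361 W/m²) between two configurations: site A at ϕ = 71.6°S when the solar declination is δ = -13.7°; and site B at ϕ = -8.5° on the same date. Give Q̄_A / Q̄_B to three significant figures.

Q̄_A / Q̄_B ≈ 0.734

— Configuration A (ϕ=-71.6°):
cos h₀ = −tan(-71.6°) tan(-13.700°) = -0.7328, h₀ = 2.3932 rad.
Bracket: h₀ sin ϕ sin δ + cos ϕ cos δ sin h₀ = 2.3932×-0.94888×-0.23684 + 0.31565×0.97155×0.68043 = 0.537830 + 0.208667 = 0.746497.
Q̄ = (S_0/π) × [bracket] = (1361/π) × 0.746497 = 323.40 W/m².
— Configuration B (ϕ=-8.5°):
cos h₀ = −tan(-8.5°) tan(-13.700°) = -0.0364, h₀ = 1.6072 rad.
Bracket: h₀ sin ϕ sin δ + cos ϕ cos δ sin h₀ = 1.6072×-0.14781×-0.23684 + 0.98902×0.97155×0.99934 = 0.056264 + 0.960248 = 1.016512.
Q̄ = (S_0/π) × [bracket] = (1361/π) × 1.016512 = 440.37 W/m².
Ratio Q̄_A / Q̄_B = 323.40 / 440.37 = 0.7344.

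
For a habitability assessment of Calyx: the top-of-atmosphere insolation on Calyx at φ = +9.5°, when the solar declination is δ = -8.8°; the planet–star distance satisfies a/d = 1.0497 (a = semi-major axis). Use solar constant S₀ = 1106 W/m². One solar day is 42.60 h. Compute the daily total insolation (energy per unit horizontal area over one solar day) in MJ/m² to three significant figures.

cos H₀ = −tan(+9.5°) tan(-8.800°) = 0.0259, H₀ = 1.5449 rad.
Bracket: H₀ sin φ sin δ + cos φ cos δ sin H₀ = 1.5449×0.16505×-0.15299 + 0.98629×0.98823×0.99966 = -0.039010 + 0.974350 = 0.935340.
Inverse-square distance factor (a/d)² = 1.0497² = 1.101870.
Q̄ = (S₀/π) × 1.101870 × [bracket] = (1106/π) × 1.101870 × 0.935340 = 362.83 W/m².
Daily total = Q̄ × 42.60 h × 3600 s/h = 362.83 × 42.60 × 3600 / 10⁶ = 55.64 MJ/m².

55.6 MJ/m²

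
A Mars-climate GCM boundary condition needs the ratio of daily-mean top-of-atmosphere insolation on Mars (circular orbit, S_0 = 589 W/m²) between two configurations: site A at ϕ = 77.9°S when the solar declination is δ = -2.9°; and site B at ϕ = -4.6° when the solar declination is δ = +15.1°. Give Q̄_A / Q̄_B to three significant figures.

Q̄_A / Q̄_B ≈ 0.315

— Configuration A (ϕ=-77.9°):
cos h₀ = −tan(-77.9°) tan(-2.900°) = -0.2363, h₀ = 1.8094 rad.
Bracket: h₀ sin ϕ sin δ + cos ϕ cos δ sin h₀ = 1.8094×-0.97778×-0.05059 + 0.20962×0.99872×0.97168 = 0.089504 + 0.203423 = 0.292927.
Q̄ = (S_0/π) × [bracket] = (589/π) × 0.292927 = 54.919 W/m².
— Configuration B (ϕ=-4.6°):
cos h₀ = −tan(-4.6°) tan(+15.100°) = 0.0217, h₀ = 1.5491 rad.
Bracket: h₀ sin ϕ sin δ + cos ϕ cos δ sin h₀ = 1.5491×-0.08020×0.26050 + 0.99678×0.96547×0.99976 = -0.032364 + 0.962130 = 0.929766.
Q̄ = (S_0/π) × [bracket] = (589/π) × 0.929766 = 174.32 W/m².
Ratio Q̄_A / Q̄_B = 54.919 / 174.32 = 0.3150.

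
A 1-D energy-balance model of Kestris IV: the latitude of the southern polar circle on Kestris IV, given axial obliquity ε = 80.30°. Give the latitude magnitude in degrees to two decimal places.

9.70°

The polar circle is the lowest latitude that experiences at least one full rotation of continuous darkness at the northern-summer solstice; it lies at |φ| = 90° − ε = 90° − 80.30° = 9.70°.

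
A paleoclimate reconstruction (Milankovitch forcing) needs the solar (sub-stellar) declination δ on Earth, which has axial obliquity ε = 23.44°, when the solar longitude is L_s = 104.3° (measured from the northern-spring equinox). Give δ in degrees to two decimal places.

sin δ = sin ε · sin L_s = sin 23.44° × sin 104.3° = 0.385463.
δ = arcsin(0.385463) = +22.67°.

δ = +22.67°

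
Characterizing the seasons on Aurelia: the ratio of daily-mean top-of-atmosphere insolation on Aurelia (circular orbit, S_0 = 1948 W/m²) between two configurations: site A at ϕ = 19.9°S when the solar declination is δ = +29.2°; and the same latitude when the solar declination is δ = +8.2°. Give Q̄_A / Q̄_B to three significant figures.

— Configuration A (ϕ=-19.9°):
cos h₀ = −tan(-19.9°) tan(+29.200°) = 0.2023, h₀ = 1.3671 rad.
Bracket: h₀ sin ϕ sin δ + cos ϕ cos δ sin h₀ = 1.3671×-0.34038×0.48786 + 0.94029×0.87292×0.97932 = -0.227018 + 0.803824 = 0.576806.
Q̄ = (S_0/π) × [bracket] = (1948/π) × 0.576806 = 357.66 W/m².
— Configuration B (ϕ=-19.9°):
cos h₀ = −tan(-19.9°) tan(+8.200°) = 0.0522, h₀ = 1.5186 rad.
Bracket: h₀ sin ϕ sin δ + cos ϕ cos δ sin h₀ = 1.5186×-0.34038×0.14263 + 0.94029×0.98978×0.99864 = -0.073726 + 0.929415 = 0.855689.
Q̄ = (S_0/π) × [bracket] = (1948/π) × 0.855689 = 530.59 W/m².
Ratio Q̄_A / Q̄_B = 357.66 / 530.59 = 0.6741.

Q̄_A / Q̄_B ≈ 0.674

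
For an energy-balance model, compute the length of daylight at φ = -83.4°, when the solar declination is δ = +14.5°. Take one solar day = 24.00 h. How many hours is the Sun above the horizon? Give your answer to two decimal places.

cos H₀ = −tan φ · tan δ = 2.2352 ≥ 1, so the Sun never rises (polar night) and H₀ = 0.
Daylight = 2H₀/(2π) × 24.00 h = (0.0000/π) × 24.00 = 0.00 h.

0.00 h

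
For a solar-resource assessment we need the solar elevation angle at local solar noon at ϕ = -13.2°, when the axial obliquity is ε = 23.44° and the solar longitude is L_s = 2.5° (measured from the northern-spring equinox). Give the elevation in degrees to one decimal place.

Solar declination: sin δ = sin ε · sin L_s = sin 23.44° × sin 2.5° = 0.01735, so δ = +0.994°.
At local noon the hour angle is zero, so the zenith angle equals |ϕ − δ| = |-13.2° − (+0.994°)| = 14.194°.
Elevation = 90° − 14.194° = 75.8°.

75.8°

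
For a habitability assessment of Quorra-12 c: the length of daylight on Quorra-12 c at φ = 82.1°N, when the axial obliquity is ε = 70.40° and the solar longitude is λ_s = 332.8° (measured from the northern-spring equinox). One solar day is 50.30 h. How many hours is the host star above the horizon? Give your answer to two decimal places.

0.00 h

Solar declination: sin δ = sin ε · sin λ_s = sin 70.40° × sin 332.8° = -0.43061, so δ = -25.506°.
cos H₀ = −tan φ · tan δ = 3.4384 ≥ 1, so the host star never rises (polar night) and H₀ = 0.
Daylight = 2H₀/(2π) × 50.30 h = (0.0000/π) × 50.30 = 0.00 h.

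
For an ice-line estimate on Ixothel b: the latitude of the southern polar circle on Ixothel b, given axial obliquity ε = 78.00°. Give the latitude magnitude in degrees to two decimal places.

12.00°

The polar circle is the lowest latitude that experiences at least one full rotation of continuous darkness at the northern-summer solstice; it lies at |φ| = 90° − ε = 90° − 78.00° = 12.00°.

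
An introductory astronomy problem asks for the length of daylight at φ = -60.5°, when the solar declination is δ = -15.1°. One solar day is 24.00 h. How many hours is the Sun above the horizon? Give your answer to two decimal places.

15.80 h

cos H₀ = −tan φ · tan δ = −tan(-60.5°) × tan(-15.100°) = -0.4769, so H₀ = 2.0679 rad = 118.48°.
Daylight = 2H₀/(2π) × 24.00 h = (2.0679/π) × 24.00 = 15.80 h.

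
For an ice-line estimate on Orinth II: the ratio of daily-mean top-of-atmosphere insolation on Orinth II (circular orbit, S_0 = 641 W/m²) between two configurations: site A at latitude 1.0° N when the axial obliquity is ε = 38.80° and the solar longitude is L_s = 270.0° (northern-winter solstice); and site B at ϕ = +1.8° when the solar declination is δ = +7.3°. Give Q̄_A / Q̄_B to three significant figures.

Q̄_A / Q̄_B ≈ 0.764

— Configuration A (ϕ=+1.0°):
Solar declination: sin δ = sin ε · sin L_s = sin 38.80° × sin 270.0° = -0.62660, so δ = -38.800°.
cos h₀ = −tan(+1.0°) tan(-38.800°) = 0.0140, h₀ = 1.5568 rad.
Bracket: h₀ sin ϕ sin δ + cos ϕ cos δ sin h₀ = 1.5568×0.01745×-0.62660 + 0.99985×0.77934×0.99990 = -0.017022 + 0.779145 = 0.762123.
Q̄ = (S_0/π) × [bracket] = (641/π) × 0.762123 = 155.50 W/m².
— Configuration B (ϕ=+1.8°):
cos h₀ = −tan(+1.8°) tan(+7.300°) = -0.0040, h₀ = 1.5748 rad.
Bracket: h₀ sin ϕ sin δ + cos ϕ cos δ sin h₀ = 1.5748×0.03141×0.12706 + 0.99951×0.99189×0.99999 = 0.006285 + 0.991394 = 0.997679.
Q̄ = (S_0/π) × [bracket] = (641/π) × 0.997679 = 203.56 W/m².
Ratio Q̄_A / Q̄_B = 155.50 / 203.56 = 0.7639.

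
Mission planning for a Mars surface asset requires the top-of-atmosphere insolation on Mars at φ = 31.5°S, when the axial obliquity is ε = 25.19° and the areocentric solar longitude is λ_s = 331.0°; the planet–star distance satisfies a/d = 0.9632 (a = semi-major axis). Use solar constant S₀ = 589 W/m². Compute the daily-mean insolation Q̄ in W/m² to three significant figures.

sin δ = sin 25.19° × sin 331.0° = -0.20635, so δ = -11.908°.
cos H₀ = −tan(-31.5°) tan(-11.908°) = -0.1292, H₀ = 1.7004 rad.
Bracket: H₀ sin φ sin δ + cos φ cos δ sin H₀ = 1.7004×-0.52250×-0.20635 + 0.85264×0.97848×0.99161 = 0.183334 + 0.827291 = 1.010625.
Inverse-square distance factor (a/d)² = 0.9632² = 0.927754.
Q̄ = (S₀/π) × 0.927754 × [bracket] = (589/π) × 0.927754 × 1.010625 = 175.8 W/m².

Q̄ ≈ 176 W/m²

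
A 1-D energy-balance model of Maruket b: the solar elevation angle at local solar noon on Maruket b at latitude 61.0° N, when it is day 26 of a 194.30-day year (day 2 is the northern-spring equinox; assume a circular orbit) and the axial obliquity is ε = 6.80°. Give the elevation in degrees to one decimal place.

33.8°

Solar longitude: L_s = 360° × (26 − 2)/194.30 = 44.467°.
sin δ = sin 6.80° × sin 44.467° = 0.08294, so δ = +4.758°.
At local noon the hour angle is zero, so the zenith angle equals |ϕ − δ| = |+61.0° − (+4.758°)| = 56.242°.
Elevation = 90° − 56.242° = 33.8°.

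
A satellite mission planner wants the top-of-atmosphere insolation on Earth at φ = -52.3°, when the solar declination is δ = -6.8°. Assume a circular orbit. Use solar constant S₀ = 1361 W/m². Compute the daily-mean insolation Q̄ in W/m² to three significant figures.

cos H₀ = −tan(-52.3°) tan(-6.800°) = -0.1543, H₀ = 1.7257 rad.
Bracket: H₀ sin φ sin δ + cos φ cos δ sin H₀ = 1.7257×-0.79122×-0.11840 + 0.61153×0.99297×0.98803 = 0.161664 + 0.599962 = 0.761626.
Q̄ = (S₀/π) × [bracket] = (1361/π) × 0.761626 = 330.0 W/m².

Q̄ ≈ 330 W/m²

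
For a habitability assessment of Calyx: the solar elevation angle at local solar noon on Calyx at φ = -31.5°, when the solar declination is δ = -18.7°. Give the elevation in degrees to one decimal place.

77.2°

At local noon the hour angle is zero, so the zenith angle equals |φ − δ| = |-31.5° − (-18.700°)| = 12.800°.
Elevation = 90° − 12.800° = 77.2°.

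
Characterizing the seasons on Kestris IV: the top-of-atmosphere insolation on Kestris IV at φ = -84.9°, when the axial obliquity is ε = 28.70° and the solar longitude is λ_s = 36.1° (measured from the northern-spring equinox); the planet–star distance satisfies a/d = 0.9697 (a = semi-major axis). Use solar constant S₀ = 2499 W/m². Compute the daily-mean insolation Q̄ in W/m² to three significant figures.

Q̄ ≈ 0.00 W/m²

Solar declination: sin δ = sin ε · sin λ_s = sin 28.70° × sin 36.1° = 0.28295, so δ = +16.436°.
cos H₀ = −tan(-84.9°) tan(+16.436°) = 3.3054 ≥ 1 ⇒ polar night, H₀ = 0 and Q̄ = 0.
Inverse-square distance factor (a/d)² = 0.9697² = 0.940318.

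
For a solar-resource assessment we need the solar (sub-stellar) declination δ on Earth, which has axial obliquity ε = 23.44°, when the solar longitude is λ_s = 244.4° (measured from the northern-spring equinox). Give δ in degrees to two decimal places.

δ = -21.02°

sin δ = sin ε · sin λ_s = sin 23.44° × sin 244.4° = -0.358739.
δ = arcsin(-0.358739) = -21.02°.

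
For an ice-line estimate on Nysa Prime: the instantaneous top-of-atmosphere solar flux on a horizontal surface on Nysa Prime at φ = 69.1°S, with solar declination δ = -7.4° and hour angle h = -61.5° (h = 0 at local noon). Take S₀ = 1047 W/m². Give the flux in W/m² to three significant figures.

303 W/m²

cos θ_z = sin φ sin δ + cos φ cos δ cos h = 0.120321 + 0.168803 = 0.289124.
Flux = S₀ · cos θ_z = 1047 × 0.289124 = 302.7 W/m².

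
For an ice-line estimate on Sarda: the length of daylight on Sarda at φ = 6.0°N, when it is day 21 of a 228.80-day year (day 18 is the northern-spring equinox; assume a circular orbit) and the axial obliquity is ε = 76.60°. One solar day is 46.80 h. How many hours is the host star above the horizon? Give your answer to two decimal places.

Solar longitude: λ_s = 360° × (21 − 18)/228.80 = 4.720°.
sin δ = sin 76.60° × sin 4.720° = 0.08005, so δ = +4.591°.
cos H₀ = −tan φ · tan δ = −tan(+6.0°) × tan(+4.591°) = -0.0084, so H₀ = 1.5792 rad = 90.48°.
Daylight = 2H₀/(2π) × 46.80 h = (1.5792/π) × 46.80 = 23.53 h.

23.53 h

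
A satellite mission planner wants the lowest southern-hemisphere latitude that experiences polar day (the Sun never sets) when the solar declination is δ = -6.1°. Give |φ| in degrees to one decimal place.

Polar day requires cos H₀ = −tan φ tan δ ≤ −1, i.e. tan φ tan δ ≥ 1.
The boundary is |tan φ| · |tan δ| = 1, so |φ| = 90° − |δ| = 90° − 6.1° = 83.9° in the southern hemisphere.

|φ| = 83.9°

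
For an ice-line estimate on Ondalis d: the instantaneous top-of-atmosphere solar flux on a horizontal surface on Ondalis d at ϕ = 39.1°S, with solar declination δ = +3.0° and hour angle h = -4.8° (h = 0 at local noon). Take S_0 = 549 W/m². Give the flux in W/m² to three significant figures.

406 W/m²

cos θ_z = sin ϕ sin δ + cos ϕ cos δ cos h = -0.033007 + 0.772265 = 0.739258.
Flux = S_0 · cos θ_z = 549 × 0.739258 = 405.9 W/m².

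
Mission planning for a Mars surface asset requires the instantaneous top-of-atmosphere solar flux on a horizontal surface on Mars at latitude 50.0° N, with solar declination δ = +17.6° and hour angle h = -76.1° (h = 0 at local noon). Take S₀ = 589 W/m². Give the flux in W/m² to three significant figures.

cos θ_z = sin φ sin δ + cos φ cos δ cos h = 0.231629 + 0.147188 = 0.378817.
Flux = S₀ · cos θ_z = 589 × 0.378817 = 223.1 W/m².

223 W/m²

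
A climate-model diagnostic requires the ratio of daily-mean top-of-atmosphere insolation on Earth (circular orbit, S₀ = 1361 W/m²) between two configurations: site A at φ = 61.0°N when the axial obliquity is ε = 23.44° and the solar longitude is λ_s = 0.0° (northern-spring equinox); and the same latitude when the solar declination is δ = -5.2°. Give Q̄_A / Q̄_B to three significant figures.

Q̄_A / Q̄_B ≈ 1.33

— Configuration A (φ=+61.0°):
Solar declination: sin δ = sin ε · sin λ_s = sin 23.44° × sin 0.0° = 0.00000, so δ = +0.000°.
cos H₀ = −tan(+61.0°) tan(+0.000°) = -0.0000, H₀ = 1.5708 rad.
Bracket: H₀ sin φ sin δ + cos φ cos δ sin H₀ = 1.5708×0.87462×0.00000 + 0.48481×1.00000×1.00000 = 0.000000 + 0.484810 = 0.484810.
Q̄ = (S₀/π) × [bracket] = (1361/π) × 0.484810 = 210.03 W/m².
— Configuration B (φ=+61.0°):
cos H₀ = −tan(+61.0°) tan(-5.200°) = 0.1642, H₀ = 1.4059 rad.
Bracket: H₀ sin φ sin δ + cos φ cos δ sin H₀ = 1.4059×0.87462×-0.09063 + 0.48481×0.99588×0.98643 = -0.111441 + 0.476261 = 0.364820.
Q̄ = (S₀/π) × [bracket] = (1361/π) × 0.364820 = 158.05 W/m².
Ratio Q̄_A / Q̄_B = 210.03 / 158.05 = 1.329.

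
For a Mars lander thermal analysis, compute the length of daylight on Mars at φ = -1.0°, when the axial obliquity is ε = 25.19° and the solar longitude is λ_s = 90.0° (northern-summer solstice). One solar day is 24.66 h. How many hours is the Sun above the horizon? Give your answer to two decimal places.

Solar declination: sin δ = sin ε · sin λ_s = sin 25.19° × sin 90.0° = 0.42562, so δ = +25.190°.
cos H₀ = −tan φ · tan δ = −tan(-1.0°) × tan(+25.190°) = 0.0082, so H₀ = 1.5626 rad = 89.53°.
Daylight = 2H₀/(2π) × 24.66 h = (1.5626/π) × 24.66 = 12.27 h.

12.27 h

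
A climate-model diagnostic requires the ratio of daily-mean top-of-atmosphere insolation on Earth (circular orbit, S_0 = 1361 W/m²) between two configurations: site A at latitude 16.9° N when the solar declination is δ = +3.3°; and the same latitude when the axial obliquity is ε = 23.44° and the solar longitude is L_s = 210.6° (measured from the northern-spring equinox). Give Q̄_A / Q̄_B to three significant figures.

— Configuration A (ϕ=+16.9°):
cos h₀ = −tan(+16.9°) tan(+3.300°) = -0.0175, h₀ = 1.5883 rad.
Bracket: h₀ sin ϕ sin δ + cos ϕ cos δ sin h₀ = 1.5883×0.29070×0.05756 + 0.95681×0.99834×0.99985 = 0.026577 + 0.955078 = 0.981655.
Q̄ = (S_0/π) × [bracket] = (1361/π) × 0.981655 = 425.27 W/m².
— Configuration B (ϕ=+16.9°):
Solar declination: sin δ = sin ε · sin L_s = sin 23.44° × sin 210.6° = -0.20249, so δ = -11.683°.
cos h₀ = −tan(+16.9°) tan(-11.683°) = 0.0628, h₀ = 1.5079 rad.
Bracket: h₀ sin ϕ sin δ + cos ϕ cos δ sin h₀ = 1.5079×0.29070×-0.20249 + 0.95681×0.97928×0.99802 = -0.088761 + 0.935130 = 0.846369.
Q̄ = (S_0/π) × [bracket] = (1361/π) × 0.846369 = 366.66 W/m².
Ratio Q̄_A / Q̄_B = 425.27 / 366.66 = 1.160.

Q̄_A / Q̄_B ≈ 1.16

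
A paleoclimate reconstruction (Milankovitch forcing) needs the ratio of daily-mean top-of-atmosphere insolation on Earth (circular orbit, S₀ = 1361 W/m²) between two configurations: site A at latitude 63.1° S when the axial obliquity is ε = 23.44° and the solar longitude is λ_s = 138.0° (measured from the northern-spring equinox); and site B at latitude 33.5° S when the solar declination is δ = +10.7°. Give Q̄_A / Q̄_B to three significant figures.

— Configuration A (φ=-63.1°):
Solar declination: sin δ = sin ε · sin λ_s = sin 23.44° × sin 138.0° = 0.26617, so δ = +15.437°.
cos H₀ = −tan(-63.1°) tan(+15.437°) = 0.5443, H₀ = 0.9953 rad.
Bracket: H₀ sin φ sin δ + cos φ cos δ sin H₀ = 0.9953×-0.89180×0.26617 + 0.45243×0.96393×0.83890 = -0.236255 + 0.365853 = 0.129598.
Q̄ = (S₀/π) × [bracket] = (1361/π) × 0.129598 = 56.144 W/m².
— Configuration B (φ=-33.5°):
cos H₀ = −tan(-33.5°) tan(+10.700°) = 0.1251, H₀ = 1.4454 rad.
Bracket: H₀ sin φ sin δ + cos φ cos δ sin H₀ = 1.4454×-0.55194×0.18567 + 0.83389×0.98261×0.99215 = -0.148123 + 0.812956 = 0.664833.
Q̄ = (S₀/π) × [bracket] = (1361/π) × 0.664833 = 288.02 W/m².
Ratio Q̄_A / Q̄_B = 56.144 / 288.02 = 0.1949.

Q̄_A / Q̄_B ≈ 0.195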